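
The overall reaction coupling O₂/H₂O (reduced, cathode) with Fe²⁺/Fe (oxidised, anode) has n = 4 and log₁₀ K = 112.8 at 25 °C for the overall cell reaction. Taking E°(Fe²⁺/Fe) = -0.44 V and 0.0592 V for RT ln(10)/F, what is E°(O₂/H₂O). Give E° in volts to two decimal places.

E°cell = (0.0592/n)·log K = (0.0592/4)(112.8) = +1.669 V.
Since O₂/H₂O is the cathode and Fe²⁺/Fe the anode, E°cell = E°(O₂/H₂O) − E°(Fe²⁺/Fe).
So E°(O₂/H₂O) = E°cell + E°(Fe²⁺/Fe) = +1.669 + (-0.44) = +1.23 V.

+1.23 V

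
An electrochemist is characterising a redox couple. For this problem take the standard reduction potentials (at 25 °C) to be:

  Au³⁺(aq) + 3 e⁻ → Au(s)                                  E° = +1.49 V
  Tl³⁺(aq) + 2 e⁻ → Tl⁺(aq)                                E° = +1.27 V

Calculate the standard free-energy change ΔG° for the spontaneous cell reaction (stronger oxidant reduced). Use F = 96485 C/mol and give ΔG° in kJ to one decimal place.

-127.4 kJ

Au³⁺/Au (E° = +1.49 V) is the cathode; Tl³⁺/Tl⁺ (E° = +1.27 V) is the anode, so E°cell = +0.22 V.
Balancing electrons gives n = 6 (lcm of 3 and 2).
ΔG° = −nFE° = −(6)(96485)(+0.22) = -127,360 J = -127.4 kJ.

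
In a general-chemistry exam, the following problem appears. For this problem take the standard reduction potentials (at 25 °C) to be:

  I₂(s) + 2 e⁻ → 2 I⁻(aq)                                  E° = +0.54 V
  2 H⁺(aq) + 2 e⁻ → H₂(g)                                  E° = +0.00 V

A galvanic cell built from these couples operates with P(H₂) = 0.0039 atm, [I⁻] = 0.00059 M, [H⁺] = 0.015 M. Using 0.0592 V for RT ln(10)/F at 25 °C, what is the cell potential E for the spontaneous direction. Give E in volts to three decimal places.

+0.768 V

I₂/I⁻ is the cathode (higher E°), H⁺/H₂ the anode: E°cell = +0.54 − (+0.00) = +0.54 V, n = 2.
Overall: I₂(s) + H₂(g) → 2 I⁻(aq) + 2 H⁺(aq)
Q = [I⁻]^2·[H⁺]^2 / (P(H₂)); log Q = -7.697.
E = E° − (0.0592/n) log Q = +0.54 − (0.0592/2)(-7.697) = +0.768 V.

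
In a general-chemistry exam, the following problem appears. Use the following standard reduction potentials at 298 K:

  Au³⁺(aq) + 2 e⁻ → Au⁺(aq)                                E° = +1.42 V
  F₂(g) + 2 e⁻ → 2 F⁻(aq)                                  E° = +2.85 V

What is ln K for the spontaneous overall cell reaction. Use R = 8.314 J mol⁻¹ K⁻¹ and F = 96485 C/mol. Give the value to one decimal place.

111.4

Cathode: F₂/F⁻; anode: Au³⁺/Au⁺. E°cell = (+2.85) − (+1.42) = +1.43 V, with n = 2.
ΔG° = −nFE° = −RT ln K, so ln K = nFE°/(RT) = (2)(96485)(+1.43) / ((8.314)(298)) = 111.378.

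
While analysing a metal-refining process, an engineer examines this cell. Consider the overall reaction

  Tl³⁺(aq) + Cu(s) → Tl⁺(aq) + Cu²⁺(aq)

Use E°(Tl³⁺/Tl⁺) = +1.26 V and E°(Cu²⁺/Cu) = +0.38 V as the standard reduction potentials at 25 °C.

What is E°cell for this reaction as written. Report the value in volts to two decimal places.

The Tl³⁺/Tl⁺ couple has the higher reduction potential, so it is the cathode; Cu²⁺/Cu is oxidised at the anode.
E°cell = E°(cathode) − E°(anode) = (+1.26) − (+0.38) = +0.88 V.

+0.88 V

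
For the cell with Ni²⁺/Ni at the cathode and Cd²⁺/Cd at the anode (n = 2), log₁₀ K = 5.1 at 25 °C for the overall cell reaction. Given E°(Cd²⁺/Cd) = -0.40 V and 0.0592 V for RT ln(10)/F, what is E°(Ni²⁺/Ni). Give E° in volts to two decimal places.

E°cell = (0.0592/n)·log K = (0.0592/2)(5.1) = +0.151 V.
Since Ni²⁺/Ni is the cathode and Cd²⁺/Cd the anode, E°cell = E°(Ni²⁺/Ni) − E°(Cd²⁺/Cd).
So E°(Ni²⁺/Ni) = E°cell + E°(Cd²⁺/Cd) = +0.151 + (-0.40) = -0.25 V.

-0.25 V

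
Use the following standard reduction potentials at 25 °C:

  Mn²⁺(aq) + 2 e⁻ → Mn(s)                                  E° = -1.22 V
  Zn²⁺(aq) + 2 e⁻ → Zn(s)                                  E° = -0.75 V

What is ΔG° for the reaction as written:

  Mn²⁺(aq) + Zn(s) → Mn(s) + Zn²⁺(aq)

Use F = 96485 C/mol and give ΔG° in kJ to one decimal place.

As written, Mn²⁺/Mn is reduced (cathode) and Zn²⁺/Zn is oxidised (anode), so E°cell = (-1.22) − (-0.75) = -0.47 V.
Balancing electrons gives n = 2.
ΔG° = −nFE° = −(2)(96485)(-0.47) = 90,696 J = +90.7 kJ.

+90.7 kJ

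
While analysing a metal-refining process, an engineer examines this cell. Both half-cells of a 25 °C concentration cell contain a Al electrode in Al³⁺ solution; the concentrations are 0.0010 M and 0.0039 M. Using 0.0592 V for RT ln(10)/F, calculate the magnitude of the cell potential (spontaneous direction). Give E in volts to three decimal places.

+0.012 V

For a concentration cell E°cell = 0. The 0.0039 M side is the cathode (reduction is favoured where [Al³⁺] is higher).
With n = 3, E = −(0.0592/3) log([Al³⁺]ₐₙ/[Al³⁺]꜀ₐₜ) = −(0.0592/3) log(0.001/0.0039) = −(0.0592/3)(-0.591) = +0.012 V.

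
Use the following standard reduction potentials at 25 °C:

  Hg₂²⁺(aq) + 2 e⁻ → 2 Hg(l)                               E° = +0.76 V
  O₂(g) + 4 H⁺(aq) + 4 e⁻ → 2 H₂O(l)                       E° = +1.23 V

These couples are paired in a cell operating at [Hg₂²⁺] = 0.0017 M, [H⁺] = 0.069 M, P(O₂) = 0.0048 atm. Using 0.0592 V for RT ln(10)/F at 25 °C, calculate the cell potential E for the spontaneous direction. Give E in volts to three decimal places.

+0.449 V

O₂/H₂O is the cathode (higher E°), Hg₂²⁺/Hg the anode: E°cell = +1.23 − (+0.76) = +0.47 V, n = 4.
Overall: O₂(g) + 4 H⁺(aq) + 4 Hg(l) → 2 H₂O(l) + 2 Hg₂²⁺(aq)
Q = [Hg₂²⁺]^2 / (P(O₂)·[H⁺]^4); log Q = 1.424.
E = E° − (0.0592/n) log Q = +0.47 − (0.0592/4)(1.424) = +0.449 V.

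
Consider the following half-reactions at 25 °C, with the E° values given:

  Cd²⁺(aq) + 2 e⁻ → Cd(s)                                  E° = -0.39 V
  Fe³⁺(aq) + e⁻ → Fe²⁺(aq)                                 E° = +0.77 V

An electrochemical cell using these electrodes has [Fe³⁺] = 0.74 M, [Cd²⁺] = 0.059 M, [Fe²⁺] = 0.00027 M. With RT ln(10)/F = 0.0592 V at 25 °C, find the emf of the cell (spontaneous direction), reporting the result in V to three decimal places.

+1.400 V

Fe³⁺/Fe²⁺ is the cathode (higher E°), Cd²⁺/Cd the anode: E°cell = +0.77 − (-0.39) = +1.16 V, n = 2.
Overall: 2 Fe³⁺(aq) + Cd(s) → 2 Fe²⁺(aq) + Cd²⁺(aq)
Q = [Fe²⁺]^2·[Cd²⁺] / ([Fe³⁺]^2); log Q = -8.105.
E = E° − (0.0592/n) log Q = +1.16 − (0.0592/2)(-8.105) = +1.400 V.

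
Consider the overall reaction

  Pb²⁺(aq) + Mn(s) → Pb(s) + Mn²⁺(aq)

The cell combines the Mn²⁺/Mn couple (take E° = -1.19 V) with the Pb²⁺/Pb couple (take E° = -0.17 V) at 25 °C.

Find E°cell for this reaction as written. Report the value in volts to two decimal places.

The Pb²⁺/Pb couple has the higher reduction potential, so it is the cathode; Mn²⁺/Mn is oxidised at the anode.
E°cell = E°(cathode) − E°(anode) = (-0.17) − (-1.19) = +1.02 V.

+1.02 V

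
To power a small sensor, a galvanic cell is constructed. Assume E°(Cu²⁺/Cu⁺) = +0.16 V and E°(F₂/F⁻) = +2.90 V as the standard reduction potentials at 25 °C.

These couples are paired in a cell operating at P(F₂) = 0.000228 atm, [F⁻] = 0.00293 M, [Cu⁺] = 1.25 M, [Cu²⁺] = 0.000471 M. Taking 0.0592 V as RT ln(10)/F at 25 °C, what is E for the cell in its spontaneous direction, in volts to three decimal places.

+2.985 V

F₂/F⁻ is the cathode (higher E°), Cu²⁺/Cu⁺ the anode: E°cell = +2.90 − (+0.16) = +2.74 V, n = 2.
Overall: F₂(g) + 2 Cu⁺(aq) → 2 F⁻(aq) + 2 Cu²⁺(aq)
Q = [F⁻]^2·[Cu²⁺]^2 / (P(F₂)·[Cu⁺]^2); log Q = -8.272.
E = E° − (0.0592/n) log Q = +2.74 − (0.0592/2)(-8.272) = +2.985 V.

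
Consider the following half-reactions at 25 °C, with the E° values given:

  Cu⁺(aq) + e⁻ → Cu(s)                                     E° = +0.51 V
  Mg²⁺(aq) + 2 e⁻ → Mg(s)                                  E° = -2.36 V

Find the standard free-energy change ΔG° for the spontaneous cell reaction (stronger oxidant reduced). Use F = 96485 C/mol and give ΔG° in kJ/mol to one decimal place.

-553.8 kJ/mol

Cu⁺/Cu (E° = +0.51 V) is the cathode; Mg²⁺/Mg (E° = -2.36 V) is the anode, so E°cell = +2.87 V.
Balancing electrons gives n = 2 (lcm of 1 and 2).
ΔG° = −nFE° = −(2)(96485)(+2.87) = -553,824 J = -553.8 kJ/mol.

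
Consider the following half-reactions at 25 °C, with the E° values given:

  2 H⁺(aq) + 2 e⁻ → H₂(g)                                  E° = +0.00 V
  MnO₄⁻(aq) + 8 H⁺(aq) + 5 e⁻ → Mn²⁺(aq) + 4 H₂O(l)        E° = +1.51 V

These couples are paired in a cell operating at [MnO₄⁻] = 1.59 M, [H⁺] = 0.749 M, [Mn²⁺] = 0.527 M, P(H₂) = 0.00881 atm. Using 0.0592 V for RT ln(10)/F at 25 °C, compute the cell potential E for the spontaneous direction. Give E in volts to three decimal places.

MnO₄⁻/Mn²⁺ is the cathode (higher E°), H⁺/H₂ the anode: E°cell = +1.51 − (+0.00) = +1.51 V, n = 10.
Overall: 2 MnO₄⁻(aq) + 6 H⁺(aq) + 5 H₂(g) → 2 Mn²⁺(aq) + 8 H₂O(l)
Q = [Mn²⁺]^2 / ([MnO₄⁻]^2·[H⁺]^6·P(H₂)^5); log Q = 10.069.
E = E° − (0.0592/n) log Q = +1.51 − (0.0592/10)(10.069) = +1.450 V.

+1.450 V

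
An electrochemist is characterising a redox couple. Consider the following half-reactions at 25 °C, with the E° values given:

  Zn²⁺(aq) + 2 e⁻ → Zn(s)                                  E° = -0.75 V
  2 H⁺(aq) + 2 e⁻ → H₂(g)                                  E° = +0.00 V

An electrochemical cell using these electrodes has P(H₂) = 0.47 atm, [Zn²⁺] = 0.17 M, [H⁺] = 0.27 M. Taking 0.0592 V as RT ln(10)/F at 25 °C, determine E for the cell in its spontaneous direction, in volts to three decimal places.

+0.749 V

H⁺/H₂ is the cathode (higher E°), Zn²⁺/Zn the anode: E°cell = +0.00 − (-0.75) = +0.75 V, n = 2.
Overall: 2 H⁺(aq) + Zn(s) → H₂(g) + Zn²⁺(aq)
Q = P(H₂)·[Zn²⁺] / ([H⁺]^2); log Q = 0.040.
E = E° − (0.0592/n) log Q = +0.75 − (0.0592/2)(0.040) = +0.749 V.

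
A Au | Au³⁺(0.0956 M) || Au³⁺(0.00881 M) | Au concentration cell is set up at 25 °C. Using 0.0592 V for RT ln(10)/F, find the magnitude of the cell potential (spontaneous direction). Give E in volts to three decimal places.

+0.020 V

For a concentration cell E°cell = 0. The 0.0956 M side is the cathode (reduction is favoured where [Au³⁺] is higher).
With n = 3, E = −(0.0592/3) log([Au³⁺]ₐₙ/[Au³⁺]꜀ₐₜ) = −(0.0592/3) log(0.00881/0.0956) = −(0.0592/3)(-1.035) = +0.020 V.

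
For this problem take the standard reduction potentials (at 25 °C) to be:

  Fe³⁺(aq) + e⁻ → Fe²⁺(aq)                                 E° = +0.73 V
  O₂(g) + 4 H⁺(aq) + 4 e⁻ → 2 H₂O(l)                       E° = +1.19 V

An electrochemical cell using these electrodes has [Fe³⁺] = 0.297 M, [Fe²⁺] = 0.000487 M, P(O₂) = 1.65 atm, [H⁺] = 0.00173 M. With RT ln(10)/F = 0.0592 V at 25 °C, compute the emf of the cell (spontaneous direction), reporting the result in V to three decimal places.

+0.135 V

O₂/H₂O is the cathode (higher E°), Fe³⁺/Fe²⁺ the anode: E°cell = +1.19 − (+0.73) = +0.46 V, n = 4.
Overall: O₂(g) + 4 H⁺(aq) + 4 Fe²⁺(aq) → 2 H₂O(l) + 4 Fe³⁺(aq)
Q = [Fe³⁺]^4 / (P(O₂)·[H⁺]^4·[Fe²⁺]^4); log Q = 21.971.
E = E° − (0.0592/n) log Q = +0.46 − (0.0592/4)(21.971) = +0.135 V.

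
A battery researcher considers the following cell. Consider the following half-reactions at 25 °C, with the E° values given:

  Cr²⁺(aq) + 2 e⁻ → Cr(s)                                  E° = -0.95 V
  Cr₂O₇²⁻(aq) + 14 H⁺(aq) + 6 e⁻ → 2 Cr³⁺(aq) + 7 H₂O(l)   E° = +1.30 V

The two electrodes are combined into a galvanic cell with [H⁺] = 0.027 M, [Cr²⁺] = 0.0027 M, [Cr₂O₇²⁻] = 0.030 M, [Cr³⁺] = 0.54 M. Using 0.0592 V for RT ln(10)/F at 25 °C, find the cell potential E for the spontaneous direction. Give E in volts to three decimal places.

+2.100 V

Cr₂O₇²⁻/Cr³⁺ is the cathode (higher E°), Cr²⁺/Cr the anode: E°cell = +1.30 − (-0.95) = +2.25 V, n = 6.
Overall: Cr₂O₇²⁻(aq) + 14 H⁺(aq) + 3 Cr(s) → 2 Cr³⁺(aq) + 7 H₂O(l) + 3 Cr²⁺(aq)
Q = [Cr³⁺]^2·[Cr²⁺]^3 / ([Cr₂O₇²⁻]·[H⁺]^14); log Q = 15.243.
E = E° − (0.0592/n) log Q = +2.25 − (0.0592/6)(15.243) = +2.100 V.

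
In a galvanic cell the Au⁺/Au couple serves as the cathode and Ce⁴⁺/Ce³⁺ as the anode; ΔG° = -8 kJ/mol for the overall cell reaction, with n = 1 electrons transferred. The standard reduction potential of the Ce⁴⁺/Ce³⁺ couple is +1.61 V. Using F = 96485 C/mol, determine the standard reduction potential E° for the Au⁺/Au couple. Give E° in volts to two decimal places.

+1.69 V

E°cell = −ΔG°/(nF) = −(-8×10³)/((1)(96485)) = +0.083 V.
Since Au⁺/Au is the cathode and Ce⁴⁺/Ce³⁺ the anode, E°cell = E°(Au⁺/Au) − E°(Ce⁴⁺/Ce³⁺).
So E°(Au⁺/Au) = E°cell + E°(Ce⁴⁺/Ce³⁺) = +0.083 + (+1.61) = +1.69 V.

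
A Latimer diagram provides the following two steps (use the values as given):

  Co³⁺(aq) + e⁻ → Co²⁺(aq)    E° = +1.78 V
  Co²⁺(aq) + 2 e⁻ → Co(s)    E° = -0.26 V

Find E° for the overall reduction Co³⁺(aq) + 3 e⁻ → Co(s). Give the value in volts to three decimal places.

Standard free energies of sequential steps add: ΔG°₃ = ΔG°₁ + ΔG°₂, so n₃E°₃ = n₁E°₁ + n₂E°₂.
E°₃ = (1×+1.78 + 2×-0.26) / 3 = (+1.260) / 3 = +0.420 V.
Simply averaging or adding the two E° values would be wrong; the electron-weighted sum is required.

+0.420 V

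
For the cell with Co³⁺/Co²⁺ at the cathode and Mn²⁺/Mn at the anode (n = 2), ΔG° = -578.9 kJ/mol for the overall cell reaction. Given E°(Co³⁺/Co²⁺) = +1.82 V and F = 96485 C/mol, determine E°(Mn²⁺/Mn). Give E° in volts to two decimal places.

E°cell = −ΔG°/(nF) = −(-578.9×10³)/((2)(96485)) = +3.000 V.
Since Co³⁺/Co²⁺ is the cathode and Mn²⁺/Mn the anode, E°cell = E°(Co³⁺/Co²⁺) − E°(Mn²⁺/Mn).
So E°(Mn²⁺/Mn) = E°(Co³⁺/Co²⁺) − E°cell = (+1.82) − (+3.000) = -1.18 V.

-1.18 V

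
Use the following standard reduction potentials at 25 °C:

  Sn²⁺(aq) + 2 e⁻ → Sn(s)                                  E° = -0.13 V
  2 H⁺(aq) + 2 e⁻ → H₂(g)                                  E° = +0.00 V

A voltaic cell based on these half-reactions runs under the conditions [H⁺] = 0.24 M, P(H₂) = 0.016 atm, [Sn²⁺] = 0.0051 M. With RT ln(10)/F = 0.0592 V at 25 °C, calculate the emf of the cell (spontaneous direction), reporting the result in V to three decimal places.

H⁺/H₂ is the cathode (higher E°), Sn²⁺/Sn the anode: E°cell = +0.00 − (-0.13) = +0.13 V, n = 2.
Overall: 2 H⁺(aq) + Sn(s) → H₂(g) + Sn²⁺(aq)
Q = P(H₂)·[Sn²⁺] / ([H⁺]^2); log Q = -2.849.
E = E° − (0.0592/n) log Q = +0.13 − (0.0592/2)(-2.849) = +0.214 V.

+0.214 V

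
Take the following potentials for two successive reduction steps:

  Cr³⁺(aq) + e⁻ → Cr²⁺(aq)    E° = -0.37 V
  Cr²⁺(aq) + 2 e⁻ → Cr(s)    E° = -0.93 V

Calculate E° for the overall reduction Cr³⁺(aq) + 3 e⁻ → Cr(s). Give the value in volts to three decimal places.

-0.743 V

Standard free energies of sequential steps add: ΔG°₃ = ΔG°₁ + ΔG°₂, so n₃E°₃ = n₁E°₁ + n₂E°₂.
E°₃ = (1×-0.37 + 2×-0.93) / 3 = (-2.230) / 3 = -0.743 V.
E° values themselves are not directly additive — weighting by electron count is essential.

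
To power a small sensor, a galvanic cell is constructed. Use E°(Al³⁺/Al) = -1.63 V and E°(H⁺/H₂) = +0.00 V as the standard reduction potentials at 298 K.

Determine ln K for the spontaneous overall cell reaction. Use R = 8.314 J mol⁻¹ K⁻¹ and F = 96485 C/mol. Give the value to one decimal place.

380.9

Cathode: H⁺/H₂; anode: Al³⁺/Al. E°cell = (+0.00) − (-1.63) = +1.63 V, with n = 6.
ΔG° = −nFE° = −RT ln K, so ln K = nFE°/(RT) = (6)(96485)(+1.63) / ((8.314)(298)) = 380.866.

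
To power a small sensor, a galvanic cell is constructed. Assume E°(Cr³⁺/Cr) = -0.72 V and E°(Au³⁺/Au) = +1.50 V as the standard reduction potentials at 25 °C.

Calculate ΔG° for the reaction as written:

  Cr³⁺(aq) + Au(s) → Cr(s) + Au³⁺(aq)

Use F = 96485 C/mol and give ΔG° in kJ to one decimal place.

+642.6 kJ

As written, Cr³⁺/Cr is reduced (cathode) and Au³⁺/Au is oxidised (anode), so E°cell = (-0.72) − (+1.50) = -2.22 V.
Balancing electrons gives n = 3.
ΔG° = −nFE° = −(3)(96485)(-2.22) = 642,590 J = +642.6 kJ.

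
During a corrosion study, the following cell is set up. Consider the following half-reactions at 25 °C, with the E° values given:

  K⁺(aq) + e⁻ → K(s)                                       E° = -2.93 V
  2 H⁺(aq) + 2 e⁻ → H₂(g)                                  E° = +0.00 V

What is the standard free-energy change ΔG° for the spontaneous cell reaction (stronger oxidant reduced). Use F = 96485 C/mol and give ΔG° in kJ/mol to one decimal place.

-565.4 kJ/mol

H⁺/H₂ (E° = +0.00 V) is the cathode; K⁺/K (E° = -2.93 V) is the anode, so E°cell = +2.93 V.
Balancing electrons gives n = 2 (lcm of 2 and 1).
ΔG° = −nFE° = −(2)(96485)(+2.93) = -565,402 J = -565.4 kJ/mol.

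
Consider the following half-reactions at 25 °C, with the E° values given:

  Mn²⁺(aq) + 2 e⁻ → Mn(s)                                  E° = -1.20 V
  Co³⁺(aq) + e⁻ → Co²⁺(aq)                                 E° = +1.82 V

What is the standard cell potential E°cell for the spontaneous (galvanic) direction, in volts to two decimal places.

+3.02 V

The Co³⁺/Co²⁺ couple has the higher reduction potential, so it is the cathode; Mn²⁺/Mn is oxidised at the anode.
E°cell = E°(cathode) − E°(anode) = (+1.82) − (-1.20) = +3.02 V.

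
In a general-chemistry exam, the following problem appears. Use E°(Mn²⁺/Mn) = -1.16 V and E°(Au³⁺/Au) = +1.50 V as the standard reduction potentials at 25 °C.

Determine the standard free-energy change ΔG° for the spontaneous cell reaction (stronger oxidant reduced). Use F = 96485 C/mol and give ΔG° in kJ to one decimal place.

-1539.9 kJ

Au³⁺/Au (E° = +1.50 V) is the cathode; Mn²⁺/Mn (E° = -1.16 V) is the anode, so E°cell = +2.66 V.
Balancing electrons gives n = 6 (lcm of 3 and 2).
ΔG° = −nFE° = −(6)(96485)(+2.66) = -1,539,901 J = -1539.9 kJ.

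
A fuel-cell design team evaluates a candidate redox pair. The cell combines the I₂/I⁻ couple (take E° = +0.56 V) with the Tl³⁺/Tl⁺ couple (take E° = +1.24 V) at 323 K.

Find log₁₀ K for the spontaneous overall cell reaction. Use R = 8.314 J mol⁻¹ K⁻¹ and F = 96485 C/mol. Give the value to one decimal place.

Cathode: Tl³⁺/Tl⁺; anode: I₂/I⁻. E°cell = (+1.24) − (+0.56) = +0.68 V, with n = 2.
ΔG° = −nFE° = −RT ln K, so ln K = nFE°/(RT) = (2)(96485)(+0.68) / ((8.314)(323)) = 48.864.
log₁₀ K = 48.864 / ln 10 = 21.2.

21.2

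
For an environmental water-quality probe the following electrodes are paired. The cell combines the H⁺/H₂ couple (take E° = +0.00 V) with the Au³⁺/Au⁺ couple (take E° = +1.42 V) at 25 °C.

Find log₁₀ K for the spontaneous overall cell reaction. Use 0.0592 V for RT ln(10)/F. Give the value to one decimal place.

Cathode: Au³⁺/Au⁺; anode: H⁺/H₂. E°cell = +1.42 V, n = 2.
log K = nE°cell / 0.0592 = (2)(+1.42) / 0.0592 = 48.0.

48.0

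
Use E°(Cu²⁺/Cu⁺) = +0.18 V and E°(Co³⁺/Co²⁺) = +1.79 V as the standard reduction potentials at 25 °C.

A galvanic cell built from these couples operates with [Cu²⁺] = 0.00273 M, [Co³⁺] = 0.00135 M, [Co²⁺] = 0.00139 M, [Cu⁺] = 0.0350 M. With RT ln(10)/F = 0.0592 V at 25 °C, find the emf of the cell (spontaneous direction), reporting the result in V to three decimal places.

+1.675 V

Co³⁺/Co²⁺ is the cathode (higher E°), Cu²⁺/Cu⁺ the anode: E°cell = +1.79 − (+0.18) = +1.61 V, n = 1.
Overall: Co³⁺(aq) + Cu⁺(aq) → Co²⁺(aq) + Cu²⁺(aq)
Q = [Co²⁺]·[Cu²⁺] / ([Co³⁺]·[Cu⁺]); log Q = -1.095.
E = E° − (0.0592/n) log Q = +1.61 − (0.0592/1)(-1.095) = +1.675 V.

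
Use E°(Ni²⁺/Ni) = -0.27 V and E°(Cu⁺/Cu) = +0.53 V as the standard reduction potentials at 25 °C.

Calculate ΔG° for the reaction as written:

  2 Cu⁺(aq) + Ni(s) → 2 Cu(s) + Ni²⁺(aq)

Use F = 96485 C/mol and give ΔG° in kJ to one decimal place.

-154.4 kJ

As written, Cu⁺/Cu is reduced (cathode) and Ni²⁺/Ni is oxidised (anode), so E°cell = (+0.53) − (-0.27) = +0.80 V.
Balancing electrons gives n = 2.
ΔG° = −nFE° = −(2)(96485)(+0.80) = -154,376 J = -154.4 kJ.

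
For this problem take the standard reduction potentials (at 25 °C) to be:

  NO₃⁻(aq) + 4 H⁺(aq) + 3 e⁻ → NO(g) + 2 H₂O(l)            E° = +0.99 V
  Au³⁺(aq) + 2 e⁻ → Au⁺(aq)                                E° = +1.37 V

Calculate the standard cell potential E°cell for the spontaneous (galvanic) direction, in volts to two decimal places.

+0.38 V

The Au³⁺/Au⁺ couple has the higher reduction potential, so it is the cathode; NO₃⁻/NO is oxidised at the anode.
E°cell = E°(cathode) − E°(anode) = (+1.37) − (+0.99) = +0.38 V.
Since E°cell > 0, the reaction is spontaneous under standard conditions.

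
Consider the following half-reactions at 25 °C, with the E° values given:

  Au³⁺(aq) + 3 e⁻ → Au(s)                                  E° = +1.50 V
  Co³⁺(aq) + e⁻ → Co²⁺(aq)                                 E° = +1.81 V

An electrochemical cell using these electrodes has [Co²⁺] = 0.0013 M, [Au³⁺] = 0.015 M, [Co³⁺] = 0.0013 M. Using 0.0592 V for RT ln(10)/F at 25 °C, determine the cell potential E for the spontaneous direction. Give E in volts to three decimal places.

Co³⁺/Co²⁺ is the cathode (higher E°), Au³⁺/Au the anode: E°cell = +1.81 − (+1.50) = +0.31 V, n = 3.
Overall: 3 Co³⁺(aq) + Au(s) → 3 Co²⁺(aq) + Au³⁺(aq)
Q = [Co²⁺]^3·[Au³⁺] / ([Co³⁺]^3); log Q = -1.824.
E = E° − (0.0592/n) log Q = +0.31 − (0.0592/3)(-1.824) = +0.346 V.

+0.346 V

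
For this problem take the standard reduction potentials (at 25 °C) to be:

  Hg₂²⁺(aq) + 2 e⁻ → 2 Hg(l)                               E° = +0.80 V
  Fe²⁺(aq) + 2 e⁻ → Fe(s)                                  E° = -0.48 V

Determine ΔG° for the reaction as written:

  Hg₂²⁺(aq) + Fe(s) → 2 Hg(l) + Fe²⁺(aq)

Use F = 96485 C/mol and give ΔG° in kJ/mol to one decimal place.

-247.0 kJ/mol

As written, Hg₂²⁺/Hg is reduced (cathode) and Fe²⁺/Fe is oxidised (anode), so E°cell = (+0.80) − (-0.48) = +1.28 V.
Balancing electrons gives n = 2.
ΔG° = −nFE° = −(2)(96485)(+1.28) = -247,002 J = -247.0 kJ/mol.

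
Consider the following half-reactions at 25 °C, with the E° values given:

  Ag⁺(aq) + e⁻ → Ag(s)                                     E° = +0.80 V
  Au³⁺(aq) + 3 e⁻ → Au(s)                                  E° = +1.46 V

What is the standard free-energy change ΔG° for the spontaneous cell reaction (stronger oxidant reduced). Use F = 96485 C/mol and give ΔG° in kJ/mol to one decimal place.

Au³⁺/Au (E° = +1.46 V) is the cathode; Ag⁺/Ag (E° = +0.80 V) is the anode, so E°cell = +0.66 V.
Balancing electrons gives n = 3 (lcm of 3 and 1).
ΔG° = −nFE° = −(3)(96485)(+0.66) = -191,040 J = -191.0 kJ/mol.

-191.0 kJ/mol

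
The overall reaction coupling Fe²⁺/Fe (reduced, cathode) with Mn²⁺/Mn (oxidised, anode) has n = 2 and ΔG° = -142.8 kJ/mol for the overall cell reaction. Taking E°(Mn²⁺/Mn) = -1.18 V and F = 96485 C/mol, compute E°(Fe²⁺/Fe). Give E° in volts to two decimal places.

E°cell = −ΔG°/(nF) = −(-142.8×10³)/((2)(96485)) = +0.740 V.
Since Fe²⁺/Fe is the cathode and Mn²⁺/Mn the anode, E°cell = E°(Fe²⁺/Fe) − E°(Mn²⁺/Mn).
So E°(Fe²⁺/Fe) = E°cell + E°(Mn²⁺/Mn) = +0.740 + (-1.18) = -0.44 V.

-0.44 V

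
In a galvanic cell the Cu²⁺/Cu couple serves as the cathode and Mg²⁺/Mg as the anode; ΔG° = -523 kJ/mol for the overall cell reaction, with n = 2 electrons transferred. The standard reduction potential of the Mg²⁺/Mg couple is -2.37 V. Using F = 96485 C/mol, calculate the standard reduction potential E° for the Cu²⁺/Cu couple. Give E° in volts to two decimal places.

E°cell = −ΔG°/(nF) = −(-523×10³)/((2)(96485)) = +2.710 V.
Since Cu²⁺/Cu is the cathode and Mg²⁺/Mg the anode, E°cell = E°(Cu²⁺/Cu) − E°(Mg²⁺/Mg).
So E°(Cu²⁺/Cu) = E°cell + E°(Mg²⁺/Mg) = +2.710 + (-2.37) = +0.34 V.

+0.34 V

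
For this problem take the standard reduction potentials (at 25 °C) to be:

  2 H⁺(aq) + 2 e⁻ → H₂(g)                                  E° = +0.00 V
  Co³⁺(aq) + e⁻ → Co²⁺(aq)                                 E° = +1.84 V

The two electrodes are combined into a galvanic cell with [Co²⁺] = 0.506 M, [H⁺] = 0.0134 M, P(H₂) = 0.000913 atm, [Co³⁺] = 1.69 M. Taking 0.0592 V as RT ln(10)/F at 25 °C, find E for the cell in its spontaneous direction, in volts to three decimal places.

Co³⁺/Co²⁺ is the cathode (higher E°), H⁺/H₂ the anode: E°cell = +1.84 − (+0.00) = +1.84 V, n = 2.
Overall: 2 Co³⁺(aq) + H₂(g) → 2 Co²⁺(aq) + 2 H⁺(aq)
Q = [Co²⁺]^2·[H⁺]^2 / ([Co³⁺]^2·P(H₂)); log Q = -1.754.
E = E° − (0.0592/n) log Q = +1.84 − (0.0592/2)(-1.754) = +1.892 V.

+1.892 V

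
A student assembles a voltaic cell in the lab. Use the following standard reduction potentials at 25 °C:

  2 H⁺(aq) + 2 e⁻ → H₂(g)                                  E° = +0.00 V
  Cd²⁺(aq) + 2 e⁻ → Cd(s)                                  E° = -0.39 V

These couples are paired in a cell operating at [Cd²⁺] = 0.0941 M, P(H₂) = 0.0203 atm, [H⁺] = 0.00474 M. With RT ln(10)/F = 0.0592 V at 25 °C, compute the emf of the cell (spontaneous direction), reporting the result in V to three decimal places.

+0.333 V

H⁺/H₂ is the cathode (higher E°), Cd²⁺/Cd the anode: E°cell = +0.00 − (-0.39) = +0.39 V, n = 2.
Overall: 2 H⁺(aq) + Cd(s) → H₂(g) + Cd²⁺(aq)
Q = P(H₂)·[Cd²⁺] / ([H⁺]^2); log Q = 1.930.
E = E° − (0.0592/n) log Q = +0.39 − (0.0592/2)(1.930) = +0.333 V.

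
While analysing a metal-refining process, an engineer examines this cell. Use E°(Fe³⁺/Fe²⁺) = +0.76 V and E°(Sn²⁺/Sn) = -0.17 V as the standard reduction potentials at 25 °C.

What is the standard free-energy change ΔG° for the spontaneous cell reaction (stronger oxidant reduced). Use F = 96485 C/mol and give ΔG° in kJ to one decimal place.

Fe³⁺/Fe²⁺ (E° = +0.76 V) is the cathode; Sn²⁺/Sn (E° = -0.17 V) is the anode, so E°cell = +0.93 V.
Balancing electrons gives n = 2 (lcm of 1 and 2).
ΔG° = −nFE° = −(2)(96485)(+0.93) = -179,462 J = -179.5 kJ.

-179.5 kJ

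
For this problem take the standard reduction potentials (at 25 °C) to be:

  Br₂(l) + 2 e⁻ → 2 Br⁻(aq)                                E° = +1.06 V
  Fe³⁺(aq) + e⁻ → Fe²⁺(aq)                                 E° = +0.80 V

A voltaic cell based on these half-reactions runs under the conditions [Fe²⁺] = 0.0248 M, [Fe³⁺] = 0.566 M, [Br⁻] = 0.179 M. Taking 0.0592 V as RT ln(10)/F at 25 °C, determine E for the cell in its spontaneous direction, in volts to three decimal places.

+0.224 V

Br₂/Br⁻ is the cathode (higher E°), Fe³⁺/Fe²⁺ the anode: E°cell = +1.06 − (+0.80) = +0.26 V, n = 2.
Overall: Br₂(l) + 2 Fe²⁺(aq) → 2 Br⁻(aq) + 2 Fe³⁺(aq)
Q = [Br⁻]^2·[Fe³⁺]^2 / ([Fe²⁺]^2); log Q = 1.222.
E = E° − (0.0592/n) log Q = +0.26 − (0.0592/2)(1.222) = +0.224 V.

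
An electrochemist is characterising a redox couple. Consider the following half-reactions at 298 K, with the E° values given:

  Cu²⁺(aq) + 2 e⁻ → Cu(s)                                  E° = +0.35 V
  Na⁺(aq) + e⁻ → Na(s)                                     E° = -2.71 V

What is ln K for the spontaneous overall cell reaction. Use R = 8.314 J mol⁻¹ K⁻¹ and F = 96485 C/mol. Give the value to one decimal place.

Cathode: Cu²⁺/Cu; anode: Na⁺/Na. E°cell = (+0.35) − (-2.71) = +3.06 V, with n = 2.
ΔG° = −nFE° = −RT ln K, so ln K = nFE°/(RT) = (2)(96485)(+3.06) / ((8.314)(298)) = 238.333.

238.3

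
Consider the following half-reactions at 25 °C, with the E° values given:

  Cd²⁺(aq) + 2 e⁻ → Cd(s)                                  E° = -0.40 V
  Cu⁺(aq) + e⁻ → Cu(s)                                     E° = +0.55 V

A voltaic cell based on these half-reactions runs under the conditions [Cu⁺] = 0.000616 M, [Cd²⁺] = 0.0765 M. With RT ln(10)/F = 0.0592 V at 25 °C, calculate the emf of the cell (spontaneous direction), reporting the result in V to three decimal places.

Cu⁺/Cu is the cathode (higher E°), Cd²⁺/Cd the anode: E°cell = +0.55 − (-0.40) = +0.95 V, n = 2.
Overall: 2 Cu⁺(aq) + Cd(s) → 2 Cu(s) + Cd²⁺(aq)
Q = [Cd²⁺] / ([Cu⁺]^2); log Q = 5.305.
E = E° − (0.0592/n) log Q = +0.95 − (0.0592/2)(5.305) = +0.793 V.

+0.793 V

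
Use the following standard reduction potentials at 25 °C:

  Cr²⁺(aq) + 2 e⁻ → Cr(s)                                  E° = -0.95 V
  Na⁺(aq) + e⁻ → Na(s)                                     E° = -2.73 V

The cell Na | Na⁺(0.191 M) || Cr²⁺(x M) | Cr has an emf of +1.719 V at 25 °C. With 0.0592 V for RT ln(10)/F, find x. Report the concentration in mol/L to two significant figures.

0.00032 M

Cr²⁺/Cr is the cathode, Na⁺/Na the anode: E°cell = +1.78 V, n = 2.
Overall reaction: Cr²⁺(aq) + 2 Na(s) → Cr(s) + 2 Na⁺(aq); Q = [Na⁺]^2/[Cr²⁺]^1.
From E = E° − (0.0592/n) log Q: log Q = (E° − E)·n/0.0592 = (+1.78 − (+1.719))·2/0.0592 = 2.0608.
So 1·log[Cr²⁺] = 2·log(0.191) − log Q = -1.4379 − (2.0608) = -3.4987; [Cr²⁺] = 10^(-3.4987) ≈ 0.00032 M.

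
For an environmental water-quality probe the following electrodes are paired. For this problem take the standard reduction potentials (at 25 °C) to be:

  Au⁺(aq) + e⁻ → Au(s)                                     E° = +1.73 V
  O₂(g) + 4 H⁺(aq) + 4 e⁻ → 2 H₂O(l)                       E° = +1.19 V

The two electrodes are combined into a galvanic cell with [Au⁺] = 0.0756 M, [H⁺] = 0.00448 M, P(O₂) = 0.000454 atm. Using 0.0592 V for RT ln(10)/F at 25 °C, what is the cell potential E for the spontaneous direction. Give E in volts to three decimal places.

+0.662 V

Au⁺/Au is the cathode (higher E°), O₂/H₂O the anode: E°cell = +1.73 − (+1.19) = +0.54 V, n = 4.
Overall: 4 Au⁺(aq) + 2 H₂O(l) → 4 Au(s) + O₂(g) + 4 H⁺(aq)
Q = P(O₂)·[H⁺]^4 / ([Au⁺]^4); log Q = -8.252.
E = E° − (0.0592/n) log Q = +0.54 − (0.0592/4)(-8.252) = +0.662 V.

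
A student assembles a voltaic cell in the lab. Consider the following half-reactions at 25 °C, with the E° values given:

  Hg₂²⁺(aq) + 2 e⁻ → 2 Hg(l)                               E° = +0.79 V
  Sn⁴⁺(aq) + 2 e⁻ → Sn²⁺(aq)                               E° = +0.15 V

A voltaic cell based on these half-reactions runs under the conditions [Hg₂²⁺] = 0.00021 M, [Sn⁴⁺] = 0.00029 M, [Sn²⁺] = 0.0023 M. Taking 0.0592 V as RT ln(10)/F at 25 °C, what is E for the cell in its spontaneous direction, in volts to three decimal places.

+0.558 V

Hg₂²⁺/Hg is the cathode (higher E°), Sn⁴⁺/Sn²⁺ the anode: E°cell = +0.79 − (+0.15) = +0.64 V, n = 2.
Overall: Hg₂²⁺(aq) + Sn²⁺(aq) → 2 Hg(l) + Sn⁴⁺(aq)
Q = [Sn⁴⁺] / ([Hg₂²⁺]·[Sn²⁺]); log Q = 2.778.
E = E° − (0.0592/n) log Q = +0.64 − (0.0592/2)(2.778) = +0.558 V.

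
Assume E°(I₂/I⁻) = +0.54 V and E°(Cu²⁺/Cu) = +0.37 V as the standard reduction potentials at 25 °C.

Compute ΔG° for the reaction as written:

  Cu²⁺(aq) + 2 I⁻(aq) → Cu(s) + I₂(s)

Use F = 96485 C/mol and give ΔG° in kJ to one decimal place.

As written, Cu²⁺/Cu is reduced (cathode) and I₂/I⁻ is oxidised (anode), so E°cell = (+0.37) − (+0.54) = -0.17 V.
Balancing electrons gives n = 2.
ΔG° = −nFE° = −(2)(96485)(-0.17) = 32,805 J = +32.8 kJ.

+32.8 kJ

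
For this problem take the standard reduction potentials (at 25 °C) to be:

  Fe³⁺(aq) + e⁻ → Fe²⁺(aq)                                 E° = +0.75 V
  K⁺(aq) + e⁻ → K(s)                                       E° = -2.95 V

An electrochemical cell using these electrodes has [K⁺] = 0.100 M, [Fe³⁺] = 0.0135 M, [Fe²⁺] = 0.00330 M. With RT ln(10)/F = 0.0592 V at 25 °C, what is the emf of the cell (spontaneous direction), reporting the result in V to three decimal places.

Fe³⁺/Fe²⁺ is the cathode (higher E°), K⁺/K the anode: E°cell = +0.75 − (-2.95) = +3.70 V, n = 1.
Overall: Fe³⁺(aq) + K(s) → Fe²⁺(aq) + K⁺(aq)
Q = [Fe²⁺]·[K⁺] / ([Fe³⁺]); log Q = -1.612.
E = E° − (0.0592/n) log Q = +3.70 − (0.0592/1)(-1.612) = +3.795 V.

+3.795 V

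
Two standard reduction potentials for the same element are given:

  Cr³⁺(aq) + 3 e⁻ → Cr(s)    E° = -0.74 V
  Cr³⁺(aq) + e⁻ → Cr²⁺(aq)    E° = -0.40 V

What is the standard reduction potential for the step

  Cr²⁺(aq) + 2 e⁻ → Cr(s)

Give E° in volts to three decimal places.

-0.910 V

Sequential free energies add, so n₃E°₃ = n₁E°₁ + n₂E°₂.
With n₃ = 3, and the known step contributing 1×(-0.40) V, the unknown satisfies 2·E° = 3×(-0.74) − 1×(-0.40) = -1.820.
E° = -1.820 / 2 = -0.910 V.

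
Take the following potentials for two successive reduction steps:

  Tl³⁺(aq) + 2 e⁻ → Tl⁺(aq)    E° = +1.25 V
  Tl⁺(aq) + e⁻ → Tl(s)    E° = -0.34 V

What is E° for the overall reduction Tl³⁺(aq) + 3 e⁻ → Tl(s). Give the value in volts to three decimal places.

Standard free energies of sequential steps add: ΔG°₃ = ΔG°₁ + ΔG°₂, so n₃E°₃ = n₁E°₁ + n₂E°₂.
E°₃ = (2×+1.25 + 1×-0.34) / 3 = (+2.160) / 3 = +0.720 V.
E° values themselves are not directly additive — weighting by electron count is essential.

+0.720 V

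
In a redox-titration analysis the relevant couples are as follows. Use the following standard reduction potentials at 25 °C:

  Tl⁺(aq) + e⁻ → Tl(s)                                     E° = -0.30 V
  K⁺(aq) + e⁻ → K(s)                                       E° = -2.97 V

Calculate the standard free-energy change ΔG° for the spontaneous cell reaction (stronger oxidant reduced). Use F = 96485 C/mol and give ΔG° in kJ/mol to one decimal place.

Tl⁺/Tl (E° = -0.30 V) is the cathode; K⁺/K (E° = -2.97 V) is the anode, so E°cell = +2.67 V.
Balancing electrons gives n = 1 (lcm of 1 and 1).
ΔG° = −nFE° = −(1)(96485)(+2.67) = -257,615 J = -257.6 kJ/mol.

-257.6 kJ/mol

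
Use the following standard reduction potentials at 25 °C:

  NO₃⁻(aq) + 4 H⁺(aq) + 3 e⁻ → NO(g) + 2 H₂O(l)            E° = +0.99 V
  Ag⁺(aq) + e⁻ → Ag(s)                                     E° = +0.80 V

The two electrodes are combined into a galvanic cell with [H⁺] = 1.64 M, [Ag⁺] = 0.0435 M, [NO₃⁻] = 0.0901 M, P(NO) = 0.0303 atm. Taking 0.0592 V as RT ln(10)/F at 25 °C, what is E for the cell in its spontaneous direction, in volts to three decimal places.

+0.297 V

NO₃⁻/NO is the cathode (higher E°), Ag⁺/Ag the anode: E°cell = +0.99 − (+0.80) = +0.19 V, n = 3.
Overall: NO₃⁻(aq) + 4 H⁺(aq) + 3 Ag(s) → NO(g) + 2 H₂O(l) + 3 Ag⁺(aq)
Q = P(NO)·[Ag⁺]^3 / ([NO₃⁻]·[H⁺]^4); log Q = -5.417.
E = E° − (0.0592/n) log Q = +0.19 − (0.0592/3)(-5.417) = +0.297 V.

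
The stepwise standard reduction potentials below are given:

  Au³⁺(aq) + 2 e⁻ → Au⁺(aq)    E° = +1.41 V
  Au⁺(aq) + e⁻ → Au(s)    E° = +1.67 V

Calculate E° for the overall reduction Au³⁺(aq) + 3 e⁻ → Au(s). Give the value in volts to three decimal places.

+1.497 V

Standard free energies of sequential steps add: ΔG°₃ = ΔG°₁ + ΔG°₂, so n₃E°₃ = n₁E°₁ + n₂E°₂.
E°₃ = (2×+1.41 + 1×+1.67) / 3 = (+4.490) / 3 = +1.497 V.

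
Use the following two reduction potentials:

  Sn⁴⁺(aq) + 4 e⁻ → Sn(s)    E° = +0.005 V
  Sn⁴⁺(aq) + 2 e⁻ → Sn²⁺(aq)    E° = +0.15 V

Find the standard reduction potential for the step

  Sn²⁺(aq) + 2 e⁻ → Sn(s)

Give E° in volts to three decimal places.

Sequential free energies add, so n₃E°₃ = n₁E°₁ + n₂E°₂.
With n₃ = 4, and the known step contributing 2×(+0.15) V, the unknown satisfies 2·E° = 4×(+0.005) − 2×(+0.15) = -0.280.
E° = -0.280 / 2 = -0.140 V.

-0.140 V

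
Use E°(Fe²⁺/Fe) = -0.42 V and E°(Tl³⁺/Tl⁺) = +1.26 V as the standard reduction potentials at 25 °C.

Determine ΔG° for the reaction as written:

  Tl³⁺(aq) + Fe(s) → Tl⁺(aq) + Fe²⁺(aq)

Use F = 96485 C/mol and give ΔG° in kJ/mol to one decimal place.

-324.2 kJ/mol

As written, Tl³⁺/Tl⁺ is reduced (cathode) and Fe²⁺/Fe is oxidised (anode), so E°cell = (+1.26) − (-0.42) = +1.68 V.
Balancing electrons gives n = 2.
ΔG° = −nFE° = −(2)(96485)(+1.68) = -324,190 J = -324.2 kJ/mol.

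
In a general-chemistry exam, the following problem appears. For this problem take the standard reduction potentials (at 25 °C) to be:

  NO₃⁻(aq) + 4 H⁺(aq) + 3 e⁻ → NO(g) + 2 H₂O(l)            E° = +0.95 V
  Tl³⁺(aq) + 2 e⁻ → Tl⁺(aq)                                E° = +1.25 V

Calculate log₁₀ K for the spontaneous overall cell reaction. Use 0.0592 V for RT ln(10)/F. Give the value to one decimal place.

30.4

Cathode: Tl³⁺/Tl⁺; anode: NO₃⁻/NO. E°cell = +0.30 V, n = 6.
log K = nE°cell / 0.0592 = (6)(+0.30) / 0.0592 = 30.4.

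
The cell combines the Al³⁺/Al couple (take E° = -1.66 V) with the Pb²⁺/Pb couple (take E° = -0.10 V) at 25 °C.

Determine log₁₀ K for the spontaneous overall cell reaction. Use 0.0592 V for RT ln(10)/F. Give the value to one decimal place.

Cathode: Pb²⁺/Pb; anode: Al³⁺/Al. E°cell = +1.56 V, n = 6.
log K = nE°cell / 0.0592 = (6)(+1.56) / 0.0592 = 158.1.

158.1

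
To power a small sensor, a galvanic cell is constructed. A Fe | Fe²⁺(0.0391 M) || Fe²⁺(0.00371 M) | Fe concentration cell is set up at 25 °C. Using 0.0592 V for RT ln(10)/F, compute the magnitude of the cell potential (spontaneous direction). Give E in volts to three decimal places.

+0.030 V

For a concentration cell E°cell = 0. The 0.0391 M side is the cathode (reduction is favoured where [Fe²⁺] is higher).
With n = 2, E = −(0.0592/2) log([Fe²⁺]ₐₙ/[Fe²⁺]꜀ₐₜ) = −(0.0592/2) log(0.00371/0.0391) = −(0.0592/2)(-1.023) = +0.030 V.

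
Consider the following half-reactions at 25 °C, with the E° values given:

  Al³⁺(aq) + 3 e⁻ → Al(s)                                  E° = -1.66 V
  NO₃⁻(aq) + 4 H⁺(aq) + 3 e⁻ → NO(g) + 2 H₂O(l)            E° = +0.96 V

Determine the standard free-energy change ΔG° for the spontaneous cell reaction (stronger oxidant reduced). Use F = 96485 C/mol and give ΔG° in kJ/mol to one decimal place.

NO₃⁻/NO (E° = +0.96 V) is the cathode; Al³⁺/Al (E° = -1.66 V) is the anode, so E°cell = +2.62 V.
Balancing electrons gives n = 3 (lcm of 3 and 3).
ΔG° = −nFE° = −(3)(96485)(+2.62) = -758,372 J = -758.4 kJ/mol.

-758.4 kJ/mol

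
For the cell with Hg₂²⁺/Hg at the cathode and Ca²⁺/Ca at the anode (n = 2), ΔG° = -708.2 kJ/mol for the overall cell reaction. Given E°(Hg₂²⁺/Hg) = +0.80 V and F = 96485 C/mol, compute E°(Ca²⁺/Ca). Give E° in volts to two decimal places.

E°cell = −ΔG°/(nF) = −(-708.2×10³)/((2)(96485)) = +3.670 V.
Since Hg₂²⁺/Hg is the cathode and Ca²⁺/Ca the anode, E°cell = E°(Hg₂²⁺/Hg) − E°(Ca²⁺/Ca).
So E°(Ca²⁺/Ca) = E°(Hg₂²⁺/Hg) − E°cell = (+0.80) − (+3.670) = -2.87 V.

-2.87 V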